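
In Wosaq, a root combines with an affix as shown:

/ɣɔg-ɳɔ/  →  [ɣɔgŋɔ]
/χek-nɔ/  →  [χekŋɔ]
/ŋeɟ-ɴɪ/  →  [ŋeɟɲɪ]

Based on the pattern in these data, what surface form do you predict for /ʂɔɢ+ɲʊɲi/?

[ʂɔɢɴʊɲi]

The data show progressive place assimilation: /ɳ/ → [ŋ] after /g/; /n/ → [ŋ] after /k/; /ɴ/ → [ɲ] after /ɟ/. In each pair only place changes, matching the preceding consonant, while manner and voice stay constant.
/ɲ/ is a voiced palatal nasal. The preceding trigger /ɢ/ is uvular, so /ɲ/ must become uvular as well.
The voiced uvular nasal is [ɴ], so /ɲ/ → [ɴ].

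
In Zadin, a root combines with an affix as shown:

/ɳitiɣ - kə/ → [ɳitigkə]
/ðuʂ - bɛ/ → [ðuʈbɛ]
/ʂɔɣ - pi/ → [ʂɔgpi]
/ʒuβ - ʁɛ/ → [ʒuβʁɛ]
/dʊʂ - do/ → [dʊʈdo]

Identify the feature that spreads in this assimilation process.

Underlying /ɣ/ is realised as [g] next to /k/; /k/ itself does not change.
The change fricative → stop matches the manner of the following /k/, identifying this as manner assimilation.
The same holds elsewhere in the data: /ʂ/ → [ʈ] before /b/ (fricative → stop, matching a stop); /ɣ/ → [g] before /p/ (fricative → stop, matching a stop); /ʂ/ → [ʈ] before /d/ (fricative → stop, matching a stop) — only manner changes, and always toward the following segment.
No alternation appears in [ʒuβʁɛ]: there the adjacent consonants already agree in manner (/β/ and /ʁ/ are both fricatives), so this form is consistent with the same rule.

manner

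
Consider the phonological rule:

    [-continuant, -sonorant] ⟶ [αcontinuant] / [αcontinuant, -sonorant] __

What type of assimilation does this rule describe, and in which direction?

progressive manner assimilation

The rule copies [continuant] (continuancy) from the environment onto the target stops; since [±continuant] encodes the stop/fricative manner contrast, the assimilating dimension is manner.
The conditioning segment sits to the left of the focus bar, meaning the trigger precedes the segment that changes — progressive assimilation.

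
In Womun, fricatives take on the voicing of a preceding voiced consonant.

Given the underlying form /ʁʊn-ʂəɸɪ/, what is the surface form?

/ʂ/ is a voiceless retroflex fricative. The preceding trigger /n/ is voiced, so /ʂ/ must become voiced as well.
Changing only its voicing to voiced gives [ʐ] — the voiced retroflex fricative.

[ʁʊnʐəɸɪ]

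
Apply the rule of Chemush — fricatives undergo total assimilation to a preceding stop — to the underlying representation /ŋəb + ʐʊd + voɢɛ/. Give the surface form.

/ʐ/ is the segment targeted by the rule; it sits immediately after /b/, so it assimilates completely and surfaces as [b].
At the second juncture, /v/ likewise becomes [d] adjacent to /d/.

[ŋəbbʊddoɢɛ]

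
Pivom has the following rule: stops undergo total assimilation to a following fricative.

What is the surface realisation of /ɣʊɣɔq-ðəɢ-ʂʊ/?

[ɣʊɣɔððəʂʂʊ]

/q/ is the segment targeted by the rule; it sits immediately before /ð/, so it assimilates completely and surfaces as [ð].
The same rule applies at the second boundary: /ɢ/ → [ʂ] next to /ʂ/.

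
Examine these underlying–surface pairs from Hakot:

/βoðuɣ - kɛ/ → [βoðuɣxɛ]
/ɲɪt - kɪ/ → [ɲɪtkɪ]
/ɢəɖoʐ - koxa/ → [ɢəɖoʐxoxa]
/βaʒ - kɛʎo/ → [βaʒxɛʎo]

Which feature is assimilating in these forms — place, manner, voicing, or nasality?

manner

The segment that alternates is /k/, which surfaces as [x] when adjacent to /ɣ/.
/k/ is a stop while /ɣ/ is a fricative; the output [x] is a fricative, matching the trigger — so the feature that spreads is manner.
Checking the remaining alternations: /k/ → [x] after /ʐ/ (stop → fricative, matching a fricative); /k/ → [x] after /ʒ/ (stop → fricative, matching a fricative) — only manner changes, and always toward the preceding segment.
Nothing changes in [ɲɪtkɪ]: there the adjacent consonants already agree in manner (/k/ and /t/ are both stops), so this form is consistent with the same rule.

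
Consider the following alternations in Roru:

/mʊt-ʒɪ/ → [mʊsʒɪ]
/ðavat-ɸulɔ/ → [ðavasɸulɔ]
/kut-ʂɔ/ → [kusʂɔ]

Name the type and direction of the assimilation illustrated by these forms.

regressive manner assimilation

Comparing underlying and surface forms, /t/ → [s] is the alternation; the neighbouring /ʒ/ is constant.
/t/ is a stop while /ʒ/ is a fricative; the output [s] is a fricative, matching the trigger — so the feature that spreads is manner.
Place and voice are unchanged, so the assimilation is partial, not total.
The other alternating forms pattern the same way: /t/ → [s] before /ɸ/ (stop → fricative, matching a fricative); /t/ → [s] before /ʂ/ (stop → fricative, matching a fricative) — only manner changes, and always toward the following segment.
The trigger is the following segment, so the direction is regressive (anticipatory).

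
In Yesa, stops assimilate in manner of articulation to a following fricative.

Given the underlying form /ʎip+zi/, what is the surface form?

The rule targets /p/ (voiceless bilabial stop), which sits before the trigger /z/ (fricative).
Changing only its manner to fricative gives [ɸ] — the voiceless bilabial fricative.

[ʎiɸzi]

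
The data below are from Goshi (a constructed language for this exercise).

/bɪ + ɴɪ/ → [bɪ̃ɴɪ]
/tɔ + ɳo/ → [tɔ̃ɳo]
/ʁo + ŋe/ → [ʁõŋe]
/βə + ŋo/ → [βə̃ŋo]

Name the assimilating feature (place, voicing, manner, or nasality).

nasality

The vowel /ɪ/ surfaces as nasalised [ɪ̃] next to the following nasal /ɴ/ — it has acquired the [+nasal] feature of its neighbour.
The other forms show the same pattern: /ɔ/ → [ɔ̃] before /ɳ/; /o/ → [õ] before /ŋ/; /ə/ → [ə̃] before /ŋ/ — each time a vowel is nasalised next to a following nasal.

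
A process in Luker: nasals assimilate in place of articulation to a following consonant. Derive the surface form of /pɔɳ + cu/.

The rule targets /ɳ/ (voiced retroflex nasal), which sits before the trigger /c/ (palatal).
The voiced palatal nasal is [ɲ], so /ɳ/ → [ɲ].

[pɔɲcu]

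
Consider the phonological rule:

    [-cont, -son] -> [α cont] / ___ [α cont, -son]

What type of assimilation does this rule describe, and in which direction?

regressive manner assimilation

The shared variable α links the value of [cont] on the target to that of the neighbouring obstruent. [cont] distinguishes stops from fricatives — a manner-of-articulation feature — so this is manner assimilation.
The conditioning segment sits to the right of the focus bar, meaning the trigger follows the segment that changes — regressive assimilation.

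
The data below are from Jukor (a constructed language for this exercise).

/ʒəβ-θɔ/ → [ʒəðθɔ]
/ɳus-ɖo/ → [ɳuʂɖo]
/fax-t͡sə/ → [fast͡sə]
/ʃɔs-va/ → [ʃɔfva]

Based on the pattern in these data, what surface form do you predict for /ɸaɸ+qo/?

The data show regressive place assimilation: /β/ → [ð] before /θ/; /s/ → [ʂ] before /ɖ/; /x/ → [s] before /t͡s/; /s/ → [f] before /v/. In each pair only place changes, matching the following consonant, while manner and voice stay constant.
/ɸ/ is a voiceless bilabial fricative. The following trigger /q/ is uvular, so /ɸ/ must become uvular as well.
Changing only its place to uvular gives [χ] — the voiceless uvular fricative.

[ɸaχqo]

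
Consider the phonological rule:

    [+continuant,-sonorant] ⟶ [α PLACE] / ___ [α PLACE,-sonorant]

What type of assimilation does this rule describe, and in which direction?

The rule copies the place features (abbreviated [PLACE]) from the environment onto the target, so the assimilating feature is place.
Since the environment is written after the underscore, the trigger follows the target; the direction is regressive.

regressive place assimilation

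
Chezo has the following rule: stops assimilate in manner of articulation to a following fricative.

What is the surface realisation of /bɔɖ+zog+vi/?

[bɔʐzoɣvi]

/ɖ/ is a voiced retroflex stop. The following trigger /z/ is a fricative, so /ɖ/ must become a fricative as well.
Changing only its manner to fricative gives [ʐ] — the voiced retroflex fricative.
At the second juncture, /g/ likewise becomes [ɣ] adjacent to /v/.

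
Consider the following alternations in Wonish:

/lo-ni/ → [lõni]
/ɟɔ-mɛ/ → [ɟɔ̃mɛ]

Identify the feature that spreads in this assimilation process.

nasality

The vowel /o/ surfaces as nasalised [õ] next to the following nasal /n/ — it has acquired the [+nasal] feature of its neighbour.
Likewise in the remaining data: /ɔ/ → [ɔ̃] before /m/ — each time a vowel is nasalised next to a following nasal.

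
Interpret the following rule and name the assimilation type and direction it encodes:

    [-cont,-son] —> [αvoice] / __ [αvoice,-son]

The rule copies [voice] from the environment onto the target, so the assimilating feature is voicing.
The conditioning segment sits to the right of the focus bar, meaning the trigger follows the segment that changes — regressive assimilation.

regressive voicing assimilation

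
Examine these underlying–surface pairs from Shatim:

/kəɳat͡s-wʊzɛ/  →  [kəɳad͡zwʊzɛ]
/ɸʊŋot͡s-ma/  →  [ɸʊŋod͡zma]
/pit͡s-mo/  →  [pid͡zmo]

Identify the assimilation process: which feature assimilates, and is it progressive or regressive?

Underlying /t͡s/ is realised as [d͡z] next to /w/; /w/ itself does not change.
/t͡s/ is voiceless while /w/ is voiced; the output [d͡z] is voiced, matching the trigger — so the feature that spreads is voicing.
Place and manner are unchanged, so the assimilation is partial, not total.
The other alternating form patterns the same way: /t͡s/ → [d͡z] before /m/ (voiceless → voiced, matching voiced) — only voicing changes, and always toward the following segment.
Since the segment that changes precedes the conditioning segment, the assimilation is regressive.

regressive voicing assimilation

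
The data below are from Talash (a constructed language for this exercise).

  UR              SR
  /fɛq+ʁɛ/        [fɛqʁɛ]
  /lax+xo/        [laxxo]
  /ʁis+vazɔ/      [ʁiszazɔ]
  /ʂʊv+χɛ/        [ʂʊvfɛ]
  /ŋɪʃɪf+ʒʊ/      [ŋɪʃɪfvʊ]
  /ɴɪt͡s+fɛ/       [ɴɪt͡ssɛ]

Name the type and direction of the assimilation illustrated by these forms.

The segment that alternates is /v/, which surfaces as [z] when adjacent to /s/.
/v/ is labiodental while /s/ is alveolar; the output [z] is alveolar, matching the trigger — so the feature that spreads is place.
Manner and voice are unchanged, so the assimilation is partial, not total.
The other alternating forms pattern the same way: /χ/ → [f] after /v/ (uvular → labiodental, matching labiodental); /ʒ/ → [v] after /f/ (postalveolar → labiodental, matching labiodental); /f/ → [s] after /t͡s/ (labiodental → alveolar, matching alveolar) — only place changes, and always toward the preceding segment.
Nothing changes in [fɛqʁɛ], [laxxo]: there the adjacent consonants already agree in place (/ʁ/ and /q/ are both uvular; /x/ and /x/ are both velar), so these forms are consistent with the same rule.
Since the segment that changes follows the conditioning segment, the assimilation is progressive.

progressive place assimilation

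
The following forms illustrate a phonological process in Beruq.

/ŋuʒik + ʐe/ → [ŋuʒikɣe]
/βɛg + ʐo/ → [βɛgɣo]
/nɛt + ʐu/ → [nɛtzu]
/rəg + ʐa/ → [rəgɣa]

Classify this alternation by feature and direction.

Underlying /ʐ/ is realised as [ɣ] next to /k/; /k/ itself does not change.
/ʐ/ is retroflex while /k/ is velar; the output [ɣ] is velar, matching the trigger — so the feature that spreads is place.
Manner and voice are unchanged, so the assimilation is partial, not total.
The same holds elsewhere in the data: /ʐ/ → [ɣ] after /g/ (retroflex → velar, matching velar); /ʐ/ → [z] after /t/ (retroflex → alveolar, matching alveolar) — only place changes, and always toward the preceding segment.
The trigger is the preceding segment, so the direction is progressive (perseverative).

progressive place assimilation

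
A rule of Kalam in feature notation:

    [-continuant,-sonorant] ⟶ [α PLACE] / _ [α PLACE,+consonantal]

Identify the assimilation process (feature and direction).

regressive place assimilation

The shared variable α links the value of the place features (abbreviated [PLACE]) on the target to the same value on the neighbouring segment, so place is the feature that assimilates.
The conditioning segment sits to the right of the focus bar, meaning the trigger follows the segment that changes — regressive assimilation.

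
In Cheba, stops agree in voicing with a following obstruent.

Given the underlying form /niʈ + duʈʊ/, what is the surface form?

/ʈ/ is a voiceless retroflex stop. The following trigger /d/ is voiced, so /ʈ/ must become voiced as well.
Changing only its voicing to voiced gives [ɖ] — the voiced retroflex stop.

[niɖduʈʊ]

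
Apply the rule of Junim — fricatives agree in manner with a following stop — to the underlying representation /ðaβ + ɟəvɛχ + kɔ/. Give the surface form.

[ðabɟəvɛqkɔ]

/β/ is a voiced bilabial fricative. The following trigger /ɟ/ is a stop, so /β/ must become a stop as well.
Changing only its manner to stop gives [b] — the voiced bilabial stop.
The same rule applies at the second boundary: /χ/ → [q] next to /k/.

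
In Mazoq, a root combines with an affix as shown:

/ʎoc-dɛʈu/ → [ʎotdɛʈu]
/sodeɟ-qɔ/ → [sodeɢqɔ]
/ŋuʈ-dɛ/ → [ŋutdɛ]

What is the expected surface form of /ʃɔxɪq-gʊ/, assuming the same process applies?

The data show regressive place assimilation: /c/ → [t] before /d/; /ɟ/ → [ɢ] before /q/; /ʈ/ → [t] before /d/. In each pair only place changes, matching the following consonant, while manner and voice stay constant.
/q/ is a voiceless uvular stop. The following trigger /g/ is velar, so /q/ must become velar as well.
The voiceless velar stop is [k], so /q/ → [k].

[ʃɔxɪkgʊ]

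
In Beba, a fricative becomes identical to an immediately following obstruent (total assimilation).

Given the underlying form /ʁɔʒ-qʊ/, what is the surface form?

/ʒ/ is the segment targeted by the rule; it sits immediately before /q/, so it assimilates completely and surfaces as [q].

[ʁɔqqʊ]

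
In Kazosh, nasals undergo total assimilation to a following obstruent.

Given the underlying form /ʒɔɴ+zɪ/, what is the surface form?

[ʒɔzzɪ]

/ɴ/ is the segment targeted by the rule; it sits immediately before /z/, so it assimilates completely and surfaces as [z].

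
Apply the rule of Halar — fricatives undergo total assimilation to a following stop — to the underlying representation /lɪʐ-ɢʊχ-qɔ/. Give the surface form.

/ʐ/ is the segment targeted by the rule; it sits immediately before /ɢ/, so it assimilates completely and surfaces as [ɢ].
The same rule applies at the second boundary: /χ/ → [q] next to /q/.

[lɪɢɢʊqqɔ]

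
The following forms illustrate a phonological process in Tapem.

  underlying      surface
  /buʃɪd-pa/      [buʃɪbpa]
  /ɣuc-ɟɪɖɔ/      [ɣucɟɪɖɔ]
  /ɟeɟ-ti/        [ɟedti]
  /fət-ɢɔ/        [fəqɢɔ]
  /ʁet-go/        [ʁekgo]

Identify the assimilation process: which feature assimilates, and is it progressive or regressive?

regressive place assimilation

Underlying /d/ is realised as [b] next to /p/; /p/ itself does not change.
The change alveolar → bilabial matches the place of the following /p/, identifying this as place assimilation.
Manner and voice are unchanged, so the assimilation is partial, not total.
The same holds elsewhere in the data: /ɟ/ → [d] before /t/ (palatal → alveolar, matching alveolar); /t/ → [q] before /ɢ/ (alveolar → uvular, matching uvular); /t/ → [k] before /g/ (alveolar → velar, matching velar) — only place changes, and always toward the following segment.
Nothing changes in [ɣucɟɪɖɔ]: there the adjacent consonants already agree in place (/c/ and /ɟ/ are both palatal), so this form is consistent with the same rule.
Since the segment that changes precedes the conditioning segment, the assimilation is regressive.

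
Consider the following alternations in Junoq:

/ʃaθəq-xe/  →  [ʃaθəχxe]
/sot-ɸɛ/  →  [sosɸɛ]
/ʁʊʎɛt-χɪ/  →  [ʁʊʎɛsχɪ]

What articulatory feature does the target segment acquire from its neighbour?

Underlying /q/ is realised as [χ] next to /x/; /x/ itself does not change.
/q/ is a stop while /x/ is a fricative; the output [χ] is a fricative, matching the trigger — so the feature that spreads is manner.
The same holds elsewhere in the data: /t/ → [s] before /ɸ/ (stop → fricative, matching a fricative); /t/ → [s] before /χ/ (stop → fricative, matching a fricative) — only manner changes, and always toward the following segment.

manner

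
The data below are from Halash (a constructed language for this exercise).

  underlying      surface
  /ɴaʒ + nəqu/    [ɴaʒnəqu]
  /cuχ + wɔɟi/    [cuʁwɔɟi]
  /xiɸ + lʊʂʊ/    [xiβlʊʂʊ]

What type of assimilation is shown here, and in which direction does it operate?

regressive voicing assimilation

Underlying /χ/ is realised as [ʁ] next to /w/; /w/ itself does not change.
The change voiceless → voiced matches the voicing of the following /w/, identifying this as voicing assimilation.
Place and manner are unchanged, so the assimilation is partial, not total.
The other alternating form patterns the same way: /ɸ/ → [β] before /l/ (voiceless → voiced, matching voiced) — only voicing changes, and always toward the following segment.
No alternation appears in [ɴaʒnəqu]: there the adjacent consonants already agree in voicing (/ʒ/ and /n/ are both voiced), so this form is consistent with the same rule.
The trigger is the following segment, so the direction is regressive (anticipatory).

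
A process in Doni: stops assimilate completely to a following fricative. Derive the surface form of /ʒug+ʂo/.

[ʒuʂʂo]

/g/ is the segment targeted by the rule; it sits immediately before /ʂ/, so it assimilates completely and surfaces as [ʂ].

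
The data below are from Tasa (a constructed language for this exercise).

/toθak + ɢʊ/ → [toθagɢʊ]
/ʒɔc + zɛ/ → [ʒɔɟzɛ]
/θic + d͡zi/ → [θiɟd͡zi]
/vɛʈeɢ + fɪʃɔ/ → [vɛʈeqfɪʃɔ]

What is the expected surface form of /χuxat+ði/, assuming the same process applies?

[χuxadði]

The data show regressive voicing assimilation: /k/ → [g] before /ɢ/; /c/ → [ɟ] before /z/; /c/ → [ɟ] before /d͡z/; /ɢ/ → [q] before /f/. In each pair only voicing changes, matching the following consonant, while place and manner stay constant.
/t/ is a voiceless alveolar stop. The following trigger /ð/ is voiced, so /t/ must become voiced as well.
A voiced alveolar stop is [d], so the surface segment is [d].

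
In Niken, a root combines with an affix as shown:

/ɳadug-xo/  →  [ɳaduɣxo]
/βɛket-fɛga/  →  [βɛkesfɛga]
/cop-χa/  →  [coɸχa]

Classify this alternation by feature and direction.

regressive manner assimilation

Comparing underlying and surface forms, /g/ → [ɣ] is the alternation; the neighbouring /x/ is constant.
/g/ is a stop while /x/ is a fricative; the output [ɣ] is a fricative, matching the trigger — so the feature that spreads is manner.
Place and voice are unchanged, so the assimilation is partial, not total.
The same holds elsewhere in the data: /t/ → [s] before /f/ (stop → fricative, matching a fricative); /p/ → [ɸ] before /χ/ (stop → fricative, matching a fricative) — only manner changes, and always toward the following segment.
Since the segment that changes precedes the conditioning segment, the assimilation is regressive.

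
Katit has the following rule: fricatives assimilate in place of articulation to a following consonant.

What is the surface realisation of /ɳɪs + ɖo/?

[ɳɪʂɖo]

/s/ is a voiceless alveolar fricative. The following trigger /ɖ/ is retroflex, so /s/ must become retroflex as well.
A voiceless retroflex fricative is [ʂ], so the surface segment is [ʂ].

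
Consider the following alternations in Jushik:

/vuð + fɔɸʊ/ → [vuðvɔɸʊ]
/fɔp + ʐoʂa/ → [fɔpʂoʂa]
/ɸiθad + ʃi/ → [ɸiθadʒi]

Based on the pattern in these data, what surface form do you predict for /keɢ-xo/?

[keɢɣo]

The data show progressive voicing assimilation: /f/ → [v] after /ð/; /ʐ/ → [ʂ] after /p/; /ʃ/ → [ʒ] after /d/. In each pair only voicing changes, matching the preceding consonant, while place and manner stay constant.
/x/ is a voiceless velar fricative. The preceding trigger /ɢ/ is voiced, so /x/ must become voiced as well.
The voiced velar fricative is [ɣ], so /x/ → [ɣ].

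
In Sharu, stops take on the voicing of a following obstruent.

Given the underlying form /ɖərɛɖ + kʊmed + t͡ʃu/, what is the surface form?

[ɖərɛʈkʊmett͡ʃu]

/ɖ/ is a voiced retroflex stop. The following trigger /k/ is voiceless, so /ɖ/ must become voiceless as well.
Changing only its voicing to voiceless gives [ʈ] — the voiceless retroflex stop.
The same rule applies at the second boundary: /d/ → [t] next to /t͡ʃ/.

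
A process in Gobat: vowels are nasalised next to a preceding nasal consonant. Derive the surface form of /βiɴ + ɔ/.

The vowel /ɔ/ is adjacent to the preceding nasal /ɴ/, so it acquires [+nasal] and surfaces as [ɔ̃].

[βiɴɔ̃]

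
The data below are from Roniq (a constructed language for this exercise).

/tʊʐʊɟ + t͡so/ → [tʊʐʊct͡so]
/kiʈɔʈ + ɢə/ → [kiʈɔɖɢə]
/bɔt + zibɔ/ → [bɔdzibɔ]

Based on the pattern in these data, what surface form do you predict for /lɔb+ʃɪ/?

[lɔpʃɪ]

The data show regressive voicing assimilation: /ɟ/ → [c] before /t͡s/; /ʈ/ → [ɖ] before /ɢ/; /t/ → [d] before /z/. In each pair only voicing changes, matching the following consonant, while place and manner stay constant.
The rule targets /b/ (voiced bilabial stop), which sits before the trigger /ʃ/ (voiceless).
A voiceless bilabial stop is [p], so the surface segment is [p].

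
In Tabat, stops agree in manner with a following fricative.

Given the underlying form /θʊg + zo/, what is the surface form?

/g/ is a voiced velar stop. The following trigger /z/ is a fricative, so /g/ must become a fricative as well.
The voiced velar fricative is [ɣ], so /g/ → [ɣ].

[θʊɣzo]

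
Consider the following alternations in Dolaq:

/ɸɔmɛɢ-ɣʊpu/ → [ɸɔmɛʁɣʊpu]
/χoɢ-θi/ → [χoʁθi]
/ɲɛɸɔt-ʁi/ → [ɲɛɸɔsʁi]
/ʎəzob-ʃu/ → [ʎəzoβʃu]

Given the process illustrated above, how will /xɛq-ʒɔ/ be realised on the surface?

The data show regressive manner assimilation: /ɢ/ → [ʁ] before /ɣ/; /ɢ/ → [ʁ] before /θ/; /t/ → [s] before /ʁ/; /b/ → [β] before /ʃ/. In each pair only manner changes, matching the following consonant, while place and voice stay constant.
The rule targets /q/ (voiceless uvular stop), which sits before the trigger /ʒ/ (fricative).
The voiceless uvular fricative is [χ], so /q/ → [χ].

[xɛχʒɔ]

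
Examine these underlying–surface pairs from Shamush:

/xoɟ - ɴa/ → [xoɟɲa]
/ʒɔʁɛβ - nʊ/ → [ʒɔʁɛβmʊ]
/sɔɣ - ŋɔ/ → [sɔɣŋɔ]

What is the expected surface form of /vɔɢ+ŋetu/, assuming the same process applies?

[vɔɢɴetu]

The data show progressive place assimilation: /ɴ/ → [ɲ] after /ɟ/; /n/ → [m] after /β/. In each pair only place changes, matching the preceding consonant, while manner and voice stay constant.
No alternation appears in [sɔɣŋɔ]: there the adjacent consonants already agree in place (/ŋ/ and /ɣ/ are both velar), so this form is consistent with the same rule.
The rule targets /ŋ/ (voiced velar nasal), which sits after the trigger /ɢ/ (uvular).
The voiced uvular nasal is [ɴ], so /ŋ/ → [ɴ].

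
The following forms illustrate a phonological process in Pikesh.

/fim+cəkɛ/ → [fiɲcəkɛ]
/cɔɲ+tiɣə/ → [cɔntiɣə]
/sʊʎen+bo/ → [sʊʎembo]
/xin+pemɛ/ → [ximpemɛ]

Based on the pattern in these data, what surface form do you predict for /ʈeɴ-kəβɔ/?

[ʈeŋkəβɔ]

The data show regressive place assimilation: /m/ → [ɲ] before /c/; /ɲ/ → [n] before /t/; /n/ → [m] before /b/; /n/ → [m] before /p/. In each pair only place changes, matching the following consonant, while manner and voice stay constant.
The rule targets /ɴ/ (voiced uvular nasal), which sits before the trigger /k/ (velar).
Changing only its place to velar gives [ŋ] — the voiced velar nasal.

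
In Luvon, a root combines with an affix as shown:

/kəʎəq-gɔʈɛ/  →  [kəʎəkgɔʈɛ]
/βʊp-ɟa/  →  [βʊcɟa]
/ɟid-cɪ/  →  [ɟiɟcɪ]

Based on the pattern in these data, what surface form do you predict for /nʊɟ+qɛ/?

The data show regressive place assimilation: /q/ → [k] before /g/; /p/ → [c] before /ɟ/; /d/ → [ɟ] before /c/. In each pair only place changes, matching the following consonant, while manner and voice stay constant.
/ɟ/ is a voiced palatal stop. The following trigger /q/ is uvular, so /ɟ/ must become uvular as well.
The voiced uvular stop is [ɢ], so /ɟ/ → [ɢ].

[nʊɢqɛ]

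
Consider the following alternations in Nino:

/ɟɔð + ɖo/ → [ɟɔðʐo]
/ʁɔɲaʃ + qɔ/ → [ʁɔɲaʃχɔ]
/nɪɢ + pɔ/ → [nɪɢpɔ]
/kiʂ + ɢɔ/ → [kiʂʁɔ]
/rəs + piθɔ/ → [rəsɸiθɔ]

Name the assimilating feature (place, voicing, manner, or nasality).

The segment that alternates is /ɖ/, which surfaces as [ʐ] when adjacent to /ð/.
The change stop → fricative matches the manner of the preceding /ð/, identifying this as manner assimilation.
Checking the remaining alternations: /q/ → [χ] after /ʃ/ (stop → fricative, matching a fricative); /ɢ/ → [ʁ] after /ʂ/ (stop → fricative, matching a fricative); /p/ → [ɸ] after /s/ (stop → fricative, matching a fricative) — only manner changes, and always toward the preceding segment.
Nothing changes in [nɪɢpɔ]: there the adjacent consonants already agree in manner (/p/ and /ɢ/ are both stops), so this form is consistent with the same rule.

manner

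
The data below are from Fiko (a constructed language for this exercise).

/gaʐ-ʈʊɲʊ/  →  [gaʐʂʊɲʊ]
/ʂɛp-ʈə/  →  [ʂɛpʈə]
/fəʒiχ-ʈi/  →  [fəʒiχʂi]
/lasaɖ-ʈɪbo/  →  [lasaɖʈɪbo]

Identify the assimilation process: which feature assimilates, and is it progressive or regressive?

progressive manner assimilation

The segment that alternates is /ʈ/, which surfaces as [ʂ] when adjacent to /ʐ/.
/ʈ/ is a stop while /ʐ/ is a fricative; the output [ʂ] is a fricative, matching the trigger — so the feature that spreads is manner.
Place and voice are unchanged, so the assimilation is partial, not total.
The same holds elsewhere in the data: /ʈ/ → [ʂ] after /χ/ (stop → fricative, matching a fricative) — only manner changes, and always toward the preceding segment.
No alternation appears in [ʂɛpʈə], [lasaɖʈɪbo]: there the adjacent consonants already agree in manner (/ʈ/ and /p/ are both stops; /ʈ/ and /ɖ/ are both stops), so these forms are consistent with the same rule.
Since the segment that changes follows the conditioning segment, the assimilation is progressive.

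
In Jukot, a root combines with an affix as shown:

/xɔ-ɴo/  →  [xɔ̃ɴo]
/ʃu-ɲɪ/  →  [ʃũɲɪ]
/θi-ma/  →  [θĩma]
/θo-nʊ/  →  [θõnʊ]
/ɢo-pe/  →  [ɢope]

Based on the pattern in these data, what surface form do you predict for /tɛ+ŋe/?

The data show regressive nasality assimilation (vowel nasalisation): /ɔ/ → [ɔ̃] before /ɴ/; /u/ → [ũ] before /ɲ/; /i/ → [ĩ] before /m/; /o/ → [õ] before /n/ — a vowel is nasalised by an immediately following nasal consonant.
No change occurs in [ɢope] because the vowel at the boundary is adjacent to an oral consonant, not a nasal (/o/ next to /p/).
/ɛ/ sits next to the nasal /ŋ/ and is therefore nasalised to [ɛ̃].

[tɛ̃ŋe]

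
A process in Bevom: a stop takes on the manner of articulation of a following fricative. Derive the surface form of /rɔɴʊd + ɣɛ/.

[rɔɴʊzɣɛ]

The rule targets /d/ (voiced alveolar stop), which sits before the trigger /ɣ/ (fricative).
A voiced alveolar fricative is [z], so the surface segment is [z].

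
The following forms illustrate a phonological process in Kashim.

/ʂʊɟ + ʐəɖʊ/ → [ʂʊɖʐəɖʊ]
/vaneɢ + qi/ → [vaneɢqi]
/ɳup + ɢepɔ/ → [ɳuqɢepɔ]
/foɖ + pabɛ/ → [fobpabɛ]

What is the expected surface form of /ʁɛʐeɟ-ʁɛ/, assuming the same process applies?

[ʁɛʐeɢʁɛ]

The data show regressive place assimilation: /ɟ/ → [ɖ] before /ʐ/; /p/ → [q] before /ɢ/; /ɖ/ → [b] before /p/. In each pair only place changes, matching the following consonant, while manner and voice stay constant.
No alternation appears in [vaneɢqi]: there the adjacent consonants already agree in place (/ɢ/ and /q/ are both uvular), so this form is consistent with the same rule.
The rule targets /ɟ/ (voiced palatal stop), which sits before the trigger /ʁ/ (uvular).
The voiced uvular stop is [ɢ], so /ɟ/ → [ɢ].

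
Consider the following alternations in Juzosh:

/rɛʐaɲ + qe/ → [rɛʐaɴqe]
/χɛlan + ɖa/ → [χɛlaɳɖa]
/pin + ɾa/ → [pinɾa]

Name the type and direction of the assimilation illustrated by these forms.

regressive place assimilation

Comparing underlying and surface forms, /ɲ/ → [ɴ] is the alternation; the neighbouring /q/ is constant.
The change palatal → uvular matches the place of the following /q/, identifying this as place assimilation.
Manner and voice are unchanged, so the assimilation is partial, not total.
Checking the remaining alternation: /n/ → [ɳ] before /ɖ/ (alveolar → retroflex, matching retroflex) — only place changes, and always toward the following segment.
No alternation appears in [pinɾa]: there the adjacent consonants already agree in place (/n/ and /ɾ/ are both alveolar), so this form is consistent with the same rule.
The trigger is the following segment, so the direction is regressive (anticipatory).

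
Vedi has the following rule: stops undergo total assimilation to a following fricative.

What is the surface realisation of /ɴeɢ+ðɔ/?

[ɴeððɔ]

/ɢ/ is the segment targeted by the rule; it sits immediately before /ð/, so it assimilates completely and surfaces as [ð].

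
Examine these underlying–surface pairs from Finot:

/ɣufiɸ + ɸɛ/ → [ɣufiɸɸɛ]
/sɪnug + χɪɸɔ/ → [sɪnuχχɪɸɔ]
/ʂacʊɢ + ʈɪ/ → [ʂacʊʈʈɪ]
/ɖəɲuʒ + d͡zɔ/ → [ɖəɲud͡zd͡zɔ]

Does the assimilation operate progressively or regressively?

Underlying /g/ is realised as [χ] next to /χ/; /χ/ itself does not change.
The output [χ] is identical to the trigger /χ/ — every feature (place, manner, voicing) has been copied — so this is total assimilation.
The remaining alternations confirm this: /ɢ/ → [ʈ] before /ʈ/; /ʒ/ → [d͡z] before /d͡z/ — in each case the output is a copy of the following consonant.
In [ɣufiɸɸɛ] the two consonants at the boundary are already identical (/ɸ/ + /ɸ/), so the rule applies vacuously and nothing changes.
Since the segment that changes precedes the conditioning segment, the assimilation is regressive.

regressive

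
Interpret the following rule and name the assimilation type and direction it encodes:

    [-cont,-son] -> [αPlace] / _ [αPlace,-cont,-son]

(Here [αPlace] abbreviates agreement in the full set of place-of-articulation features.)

regressive place assimilation

The shared variable α links the value of the place features (abbreviated [Place]) on the target to the same value on the neighbouring segment, so place is the feature that assimilates.
Since the environment is written after the underscore, the trigger follows the target; the direction is regressive.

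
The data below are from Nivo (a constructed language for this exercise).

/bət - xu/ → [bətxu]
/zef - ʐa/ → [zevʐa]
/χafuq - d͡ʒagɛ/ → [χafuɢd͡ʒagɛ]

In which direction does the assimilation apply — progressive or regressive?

The segment that alternates is /f/, which surfaces as [v] when adjacent to /ʐ/.
The change voiceless → voiced matches the voicing of the following /ʐ/, identifying this as voicing assimilation.
The other alternating form patterns the same way: /q/ → [ɢ] before /d͡ʒ/ (voiceless → voiced, matching voiced) — only voicing changes, and always toward the following segment.
No alternation appears in [bətxu]: there the adjacent consonants already agree in voicing (/t/ and /x/ are both voiceless), so this form is consistent with the same rule.
The trigger is the following segment, so the direction is regressive (anticipatory).

regressive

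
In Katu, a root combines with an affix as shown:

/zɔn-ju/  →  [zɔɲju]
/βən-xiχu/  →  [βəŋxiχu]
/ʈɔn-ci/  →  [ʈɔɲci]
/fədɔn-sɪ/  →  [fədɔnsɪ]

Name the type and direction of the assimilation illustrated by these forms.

regressive place assimilation

Comparing underlying and surface forms, /n/ → [ɲ] is the alternation; the neighbouring /j/ is constant.
/n/ is alveolar while /j/ is palatal; the output [ɲ] is palatal, matching the trigger — so the feature that spreads is place.
Manner and voice are unchanged, so the assimilation is partial, not total.
Checking the remaining alternations: /n/ → [ŋ] before /x/ (alveolar → velar, matching velar); /n/ → [ɲ] before /c/ (alveolar → palatal, matching palatal) — only place changes, and always toward the following segment.
Nothing changes in [fədɔnsɪ]: there the adjacent consonants already agree in place (/n/ and /s/ are both alveolar), so this form is consistent with the same rule.
The trigger is the following segment, so the direction is regressive (anticipatory).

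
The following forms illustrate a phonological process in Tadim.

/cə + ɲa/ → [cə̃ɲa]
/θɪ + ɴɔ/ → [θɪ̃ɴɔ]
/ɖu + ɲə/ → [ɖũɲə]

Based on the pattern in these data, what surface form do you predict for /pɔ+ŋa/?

[pɔ̃ŋa]

The data show regressive nasality assimilation (vowel nasalisation): /ə/ → [ə̃] before /ɲ/; /ɪ/ → [ɪ̃] before /ɴ/; /u/ → [ũ] before /ɲ/ — a vowel is nasalised by an immediately following nasal consonant.
The vowel /ɔ/ is adjacent to the following nasal /ŋ/, so it acquires [+nasal] and surfaces as [ɔ̃].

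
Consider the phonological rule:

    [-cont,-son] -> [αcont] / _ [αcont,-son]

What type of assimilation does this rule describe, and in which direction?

regressive manner assimilation

The rule copies [cont] (continuancy) from the environment onto the target stops; since [±cont] encodes the stop/fricative manner contrast, the assimilating dimension is manner.
The conditioning segment sits to the right of the focus bar, meaning the trigger follows the segment that changes — regressive assimilation.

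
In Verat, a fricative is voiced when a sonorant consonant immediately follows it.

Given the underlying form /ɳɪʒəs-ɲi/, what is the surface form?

[ɳɪʒəzɲi]

The rule targets /s/ (voiceless alveolar fricative), which sits before the trigger /ɲ/ (voiced).
A voiced alveolar fricative is [z], so the surface segment is [z].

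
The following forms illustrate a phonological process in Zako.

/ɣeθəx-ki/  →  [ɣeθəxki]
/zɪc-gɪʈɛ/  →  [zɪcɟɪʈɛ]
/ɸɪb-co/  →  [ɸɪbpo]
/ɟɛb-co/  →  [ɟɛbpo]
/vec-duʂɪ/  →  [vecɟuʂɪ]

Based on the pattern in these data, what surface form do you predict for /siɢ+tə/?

[siɢqə]

The data show progressive place assimilation: /g/ → [ɟ] after /c/; /c/ → [p] after /b/; /d/ → [ɟ] after /c/. In each pair only place changes, matching the preceding consonant, while manner and voice stay constant.
Nothing changes in [ɣeθəxki]: there the adjacent consonants already agree in place (/k/ and /x/ are both velar), so this form is consistent with the same rule.
The rule targets /t/ (voiceless alveolar stop), which sits after the trigger /ɢ/ (uvular).
A voiceless uvular stop is [q], so the surface segment is [q].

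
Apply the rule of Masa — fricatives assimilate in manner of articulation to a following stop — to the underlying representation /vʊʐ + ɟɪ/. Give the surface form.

[vʊɖɟɪ]

/ʐ/ is a voiced retroflex fricative. The following trigger /ɟ/ is a stop, so /ʐ/ must become a stop as well.
Changing only its manner to stop gives [ɖ] — the voiced retroflex stop.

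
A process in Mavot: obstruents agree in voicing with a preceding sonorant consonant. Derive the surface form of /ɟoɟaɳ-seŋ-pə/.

The rule targets /s/ (voiceless alveolar fricative), which sits after the trigger /ɳ/ (voiced).
The voiced alveolar fricative is [z], so /s/ → [z].
At the second juncture, /p/ likewise becomes [b] adjacent to /ŋ/.

[ɟoɟaɳzeŋbə]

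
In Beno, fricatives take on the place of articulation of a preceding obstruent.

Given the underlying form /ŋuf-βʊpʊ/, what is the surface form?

/β/ is a voiced bilabial fricative. The preceding trigger /f/ is labiodental, so /β/ must become labiodental as well.
Changing only its place to labiodental gives [v] — the voiced labiodental fricative.

[ŋufvʊpʊ]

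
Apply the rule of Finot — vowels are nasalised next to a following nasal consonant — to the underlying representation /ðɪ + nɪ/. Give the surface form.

The vowel /ɪ/ is adjacent to the following nasal /n/, so it acquires [+nasal] and surfaces as [ɪ̃].

[ðɪ̃nɪ]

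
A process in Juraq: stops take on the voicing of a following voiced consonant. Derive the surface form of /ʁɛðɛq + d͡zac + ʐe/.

The rule targets /q/ (voiceless uvular stop), which sits before the trigger /d͡z/ (voiced).
A voiced uvular stop is [ɢ], so the surface segment is [ɢ].
At the second juncture, /c/ likewise becomes [ɟ] adjacent to /ʐ/.

[ʁɛðɛɢd͡zaɟʐe]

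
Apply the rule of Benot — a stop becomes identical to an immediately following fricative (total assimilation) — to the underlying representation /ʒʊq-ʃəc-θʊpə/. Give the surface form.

[ʒʊʃʃəθθʊpə]

/q/ is the segment targeted by the rule; it sits immediately before /ʃ/, so it assimilates completely and surfaces as [ʃ].
The same rule applies at the second boundary: /c/ → [θ] next to /θ/.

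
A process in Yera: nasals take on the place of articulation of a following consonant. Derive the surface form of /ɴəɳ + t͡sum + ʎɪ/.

The rule targets /ɳ/ (voiced retroflex nasal), which sits before the trigger /t͡s/ (alveolar).
Changing only its place to alveolar gives [n] — the voiced alveolar nasal.
The same rule applies at the second boundary: /m/ → [ɲ] next to /ʎ/.

[ɴənt͡suɲʎɪ]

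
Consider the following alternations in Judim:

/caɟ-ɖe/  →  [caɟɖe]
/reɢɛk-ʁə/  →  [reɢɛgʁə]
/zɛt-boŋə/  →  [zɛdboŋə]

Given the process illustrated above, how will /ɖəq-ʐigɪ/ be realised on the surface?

The data show regressive voicing assimilation: /k/ → [g] before /ʁ/; /t/ → [d] before /b/. In each pair only voicing changes, matching the following consonant, while place and manner stay constant.
Nothing changes in [caɟɖe]: there the adjacent consonants already agree in voicing (/ɟ/ and /ɖ/ are both voiced), so this form is consistent with the same rule.
/q/ is a voiceless uvular stop. The following trigger /ʐ/ is voiced, so /q/ must become voiced as well.
The voiced uvular stop is [ɢ], so /q/ → [ɢ].

[ɖəɢʐigɪ]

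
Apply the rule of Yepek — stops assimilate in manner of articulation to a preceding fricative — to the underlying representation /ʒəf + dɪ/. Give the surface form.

The rule targets /d/ (voiced alveolar stop), which sits after the trigger /f/ (fricative).
Changing only its manner to fricative gives [z] — the voiced alveolar fricative.

[ʒəfzɪ]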